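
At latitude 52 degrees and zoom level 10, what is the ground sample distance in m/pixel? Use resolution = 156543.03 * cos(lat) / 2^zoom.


res = 156543.03 * cos(52) / 2^10 = 156543.03 * 0.61566148 / 1024 = 94.12 m/pixel

94.12 m/pixel


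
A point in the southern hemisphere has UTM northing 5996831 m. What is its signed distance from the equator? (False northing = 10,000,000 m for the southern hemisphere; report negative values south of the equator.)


For southern: actual = 5996831 - 10000000 = -4003169 m

-4003169 m


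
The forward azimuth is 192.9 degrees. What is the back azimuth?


back azimuth = (192.9 + 180) mod 360 = 12.9 degrees

12.9 degrees


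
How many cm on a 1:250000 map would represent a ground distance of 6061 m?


map_cm = 6061 * 100 / 250000 = 2.4244 cm ≈ 2.42 cm

2.42 cm


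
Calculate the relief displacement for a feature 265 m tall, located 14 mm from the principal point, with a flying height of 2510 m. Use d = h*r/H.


d = h * r / H = 265 * 14 / 2510 = 1.48 mm

1.48 mm


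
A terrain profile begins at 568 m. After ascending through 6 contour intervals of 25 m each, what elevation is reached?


elevation = 568 + 6 * 25 = 718 m

718 m


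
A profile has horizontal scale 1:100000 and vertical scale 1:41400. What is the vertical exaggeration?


VE = horizontal_scale / vertical_scale = 100000 / 41400 ≈ 2.4

2.4x


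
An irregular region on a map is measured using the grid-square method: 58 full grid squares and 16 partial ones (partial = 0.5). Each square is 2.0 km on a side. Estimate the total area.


effective squares = 58 + 16 * 0.5 = 66.0
area = 66.0 * 4.0 = 264.0 km^2

264.0 km^2


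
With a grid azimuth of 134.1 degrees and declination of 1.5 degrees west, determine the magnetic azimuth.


magnetic azimuth = grid azimuth - declination (east +ve)
mag_az = 134.1 - -1.5 = 135.6 degrees

135.6 degrees


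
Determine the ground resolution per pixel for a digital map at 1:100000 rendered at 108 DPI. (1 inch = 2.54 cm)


pixel_cm = 2.54 / 108 ≈ 0.023519 cm
ground = pixel_cm * 100000 / 100 = 2.54 * 100000 / (108 * 100) = 254000 / 10800 ≈ 23.52 m

23.52 m


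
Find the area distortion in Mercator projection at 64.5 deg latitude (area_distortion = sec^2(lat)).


area_distortion = 1/cos^2(64.5) = 5.395

5.395


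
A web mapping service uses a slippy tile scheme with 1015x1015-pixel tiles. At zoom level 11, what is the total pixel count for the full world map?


tiles per axis = 2^11 = 2048
total tiles = 2048^2 = 4194304
pixels per axis = 2048 * 1015 = 2078720
total pixels = 2078720^2 = 4321076838400

4321076838400 pixels


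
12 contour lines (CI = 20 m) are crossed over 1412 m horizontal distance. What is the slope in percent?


elevation change = 12 * 20 = 240 m
slope = 240 / 1412 * 100 = 17.0%

17.0%


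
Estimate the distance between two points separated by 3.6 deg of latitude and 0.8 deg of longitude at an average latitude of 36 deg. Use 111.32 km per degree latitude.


dlat_km = 3.6 * 111.32 = 400.752
dlon_km = 0.8 * 111.32 * cos(36) ≈ 72.048
dist = sqrt(400.752^2 + 72.048^2) ≈ 407.2 km

407.2 km


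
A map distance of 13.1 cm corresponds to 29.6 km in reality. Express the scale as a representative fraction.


ground = 29.6 km = 2960000 cm; RF denominator = ground / map = 2960000 / 13.1 ≈ 225954; RF = 1:225954

1:225954


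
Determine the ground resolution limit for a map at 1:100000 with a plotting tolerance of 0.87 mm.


ground = 0.87 mm * 100000 / 1000 = 87.0 m

87.0 m


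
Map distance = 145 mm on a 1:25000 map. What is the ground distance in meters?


ground = 145 mm * 25000 / 1000 = 3625.0 m

3625.0 m


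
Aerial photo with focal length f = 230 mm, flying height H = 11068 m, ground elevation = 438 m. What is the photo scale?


scale = f / (H - h) = 230 mm / 10630 m = 230 / 10630000 = 1:46217

1:46217


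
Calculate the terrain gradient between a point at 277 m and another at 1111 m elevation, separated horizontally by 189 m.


gradient = (1111 - 277) / 189 = 834 / 189 = 4.4127

4.4127


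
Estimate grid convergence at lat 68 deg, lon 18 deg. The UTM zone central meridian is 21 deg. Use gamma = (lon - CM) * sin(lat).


gamma = (18 - 21) * sin(68) = -3 * 0.927184 = -2.782 degrees

-2.782 degrees


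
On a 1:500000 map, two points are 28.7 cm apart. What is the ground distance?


ground = 28.7 cm * 500000 / 100 = 143500.0 m = 143.5 km

143.5 km


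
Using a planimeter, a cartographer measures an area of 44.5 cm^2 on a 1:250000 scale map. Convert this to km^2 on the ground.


ground_area = 44.5 * (250000/100)^2 = 278125000.0 m^2 = 278.125 km^2

278.125 km^2


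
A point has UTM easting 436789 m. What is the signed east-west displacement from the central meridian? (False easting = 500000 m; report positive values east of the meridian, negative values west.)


displacement = 436789 - 500000 = -63211 m

-63211 m


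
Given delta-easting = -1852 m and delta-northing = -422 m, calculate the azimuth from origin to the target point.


az = atan2(-1852, -422) = -102.8 deg
adjusted to 0-360: 257.2 degrees

257.2 degrees


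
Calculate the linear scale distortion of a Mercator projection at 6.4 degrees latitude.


SF = 1 / cos(6.4) = 1 / 0.993768 = 1.006

1.006


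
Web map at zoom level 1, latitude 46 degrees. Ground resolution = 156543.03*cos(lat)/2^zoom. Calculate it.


res = 156543.03 * cos(46) / 2^1 = 156543.03 * 0.69465837 / 2 = 54371.96 m/pixel

54371.96 m/pixel


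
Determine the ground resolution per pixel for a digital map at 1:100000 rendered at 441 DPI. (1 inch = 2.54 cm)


pixel_cm = 2.54 / 441 ≈ 0.00576 cm
ground = pixel_cm * 100000 / 100 = 2.54 * 100000 / (441 * 100) = 254000 / 44100 ≈ 5.76 m

5.76 m


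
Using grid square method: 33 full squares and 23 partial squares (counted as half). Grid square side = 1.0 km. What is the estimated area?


effective squares = 33 + 23 * 0.5 = 44.5
area = 44.5 * 1.0 = 44.5 km^2

44.5 km^2


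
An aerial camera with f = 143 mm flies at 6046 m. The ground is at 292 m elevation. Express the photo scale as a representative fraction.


scale = f / (H - h) = 143 mm / 5754 m = 143 / 5754000 = 1:40238

1:40238


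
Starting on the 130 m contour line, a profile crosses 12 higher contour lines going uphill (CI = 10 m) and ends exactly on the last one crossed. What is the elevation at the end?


elevation = 130 + 12 * 10 = 250 m

250 m


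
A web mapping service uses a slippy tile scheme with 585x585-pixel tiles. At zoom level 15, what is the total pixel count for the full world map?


tiles per axis = 2^15 = 32768
total tiles = 32768^2 = 1073741824
pixels per axis = 32768 * 585 = 19169280
total pixels = 19169280^2 = 367461295718400

367461295718400 pixels


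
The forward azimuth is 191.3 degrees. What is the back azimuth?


back azimuth = (191.3 + 180) mod 360 = 11.3 degrees

11.3 degrees


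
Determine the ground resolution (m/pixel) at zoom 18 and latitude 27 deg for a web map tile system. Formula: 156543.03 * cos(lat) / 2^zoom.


res = 156543.03 * cos(27) / 2^18 = 156543.03 * 0.89100652 / 262144 = 0.53 m/pixel

0.53 m/pixel


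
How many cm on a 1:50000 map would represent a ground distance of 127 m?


map_cm = 127 * 100 / 50000 = 0.254 cm ≈ 0.25 cm

0.25 cm


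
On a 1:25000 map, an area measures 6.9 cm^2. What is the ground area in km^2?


ground_area = 6.9 * (25000/100)^2 = 431250.0 m^2 = 0.43125 km^2 ≈ 0.431 km^2

0.431 km^2


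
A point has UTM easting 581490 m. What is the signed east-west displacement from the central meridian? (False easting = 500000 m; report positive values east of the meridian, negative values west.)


displacement = 581490 - 500000 = 81490 m

81490 m


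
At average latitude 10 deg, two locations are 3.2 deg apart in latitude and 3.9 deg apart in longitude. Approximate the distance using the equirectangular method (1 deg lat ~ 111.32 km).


dlat_km = 3.2 * 111.32 = 356.224
dlon_km = 3.9 * 111.32 * cos(10) ≈ 427.552
dist = sqrt(356.224^2 + 427.552^2) ≈ 556.5 km

556.5 km


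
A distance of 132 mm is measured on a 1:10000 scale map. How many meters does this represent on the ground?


ground = 132 mm * 10000 / 1000 = 1320.0 m

1320.0 m


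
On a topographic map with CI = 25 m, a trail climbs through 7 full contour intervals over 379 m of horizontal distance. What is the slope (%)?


elevation change = 7 * 25 = 175 m
slope = 175 / 379 * 100 = 46.2%

46.2%


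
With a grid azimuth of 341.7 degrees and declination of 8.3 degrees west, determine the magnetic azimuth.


magnetic azimuth = grid azimuth - declination (east +ve)
mag_az = 341.7 - -8.3 = 350.0 degrees

350.0 degrees


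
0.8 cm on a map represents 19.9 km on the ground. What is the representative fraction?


ground = 19.9 km = 1990000 cm; RF denominator = ground / map = 1990000 / 0.8 = 2487500; RF = 1:2487500

1:2487500


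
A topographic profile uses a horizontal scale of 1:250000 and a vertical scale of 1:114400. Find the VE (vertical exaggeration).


VE = horizontal_scale / vertical_scale = 250000 / 114400 ≈ 2.2

2.2x


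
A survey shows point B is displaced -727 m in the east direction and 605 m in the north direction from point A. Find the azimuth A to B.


az = atan2(-727, 605) = -50.2 deg
adjusted to 0-360: 309.8 degrees

309.8 degrees


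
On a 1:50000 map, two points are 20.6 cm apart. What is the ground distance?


ground = 20.6 cm * 50000 / 100 = 10300.0 m = 10.3 km

10.3 km


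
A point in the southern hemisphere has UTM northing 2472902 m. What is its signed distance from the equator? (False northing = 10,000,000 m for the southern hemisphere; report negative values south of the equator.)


For southern: actual = 2472902 - 10000000 = -7527098 m

-7527098 m


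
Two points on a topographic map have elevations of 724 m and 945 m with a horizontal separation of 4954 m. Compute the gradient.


gradient = (945 - 724) / 4954 = 221 / 4954 = 0.0446

0.0446


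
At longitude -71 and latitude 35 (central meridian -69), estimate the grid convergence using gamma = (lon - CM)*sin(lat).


gamma = (-71 - -69) * sin(35) = -2 * 0.573576 = -1.147 degrees

-1.147 degrees


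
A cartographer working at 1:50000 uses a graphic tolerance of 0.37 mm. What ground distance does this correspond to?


ground = 0.37 mm * 50000 / 1000 = 18.5 m

18.5 m


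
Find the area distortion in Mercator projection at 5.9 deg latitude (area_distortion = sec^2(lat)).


area_distortion = 1/cos^2(5.9) = 1.011

1.011


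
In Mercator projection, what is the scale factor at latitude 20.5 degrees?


SF = 1 / cos(20.5) = 1 / 0.936672 = 1.068

1.068


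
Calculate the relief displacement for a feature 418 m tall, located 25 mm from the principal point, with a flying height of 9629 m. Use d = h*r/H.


d = h * r / H = 418 * 25 / 9629 = 1.09 mm

1.09 mm


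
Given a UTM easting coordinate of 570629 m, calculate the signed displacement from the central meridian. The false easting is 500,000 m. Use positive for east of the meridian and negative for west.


displacement = 570629 - 500000 = 70629 m

70629 m


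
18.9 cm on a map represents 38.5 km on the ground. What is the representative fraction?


ground = 38.5 km = 3850000 cm; RF denominator = ground / map = 3850000 / 18.9 ≈ 203704; RF = 1:203704

1:203704


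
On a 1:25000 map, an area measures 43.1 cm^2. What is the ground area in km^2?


ground_area = 43.1 * (25000/100)^2 = 2693750.0 m^2 = 2.69375 km^2 ≈ 2.694 km^2

2.694 km^2


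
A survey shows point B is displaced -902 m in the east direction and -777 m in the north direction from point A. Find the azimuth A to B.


az = atan2(-902, -777) = -130.7 deg
adjusted to 0-360: 229.3 degrees

229.3 degrees


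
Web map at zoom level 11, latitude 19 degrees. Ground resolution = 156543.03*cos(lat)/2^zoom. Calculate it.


res = 156543.03 * cos(19) / 2^11 = 156543.03 * 0.94551858 / 2048 = 72.27 m/pixel

72.27 m/pixel


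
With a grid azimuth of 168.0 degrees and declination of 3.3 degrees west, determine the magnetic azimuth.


magnetic azimuth = grid azimuth - declination (east +ve)
mag_az = 168.0 - -3.3 = 171.3 degrees

171.3 degrees


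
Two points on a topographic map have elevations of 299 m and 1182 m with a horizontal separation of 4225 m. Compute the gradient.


gradient = (1182 - 299) / 4225 = 883 / 4225 = 0.209

0.209


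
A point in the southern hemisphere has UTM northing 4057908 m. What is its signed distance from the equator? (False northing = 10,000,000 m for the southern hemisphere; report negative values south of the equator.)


For southern: actual = 4057908 - 10000000 = -5942092 m

-5942092 m


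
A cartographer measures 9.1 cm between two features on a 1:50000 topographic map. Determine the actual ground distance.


ground = 9.1 cm * 50000 / 100 = 4550.0 m = 4.55 km

4.55 km


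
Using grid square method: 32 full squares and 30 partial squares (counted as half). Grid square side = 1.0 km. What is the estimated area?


effective squares = 32 + 30 * 0.5 = 47.0
area = 47.0 * 1.0 = 47.0 km^2

47.0 km^2


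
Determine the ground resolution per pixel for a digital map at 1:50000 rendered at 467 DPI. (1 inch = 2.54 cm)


pixel_cm = 2.54 / 467 ≈ 0.005439 cm
ground = pixel_cm * 50000 / 100 = 2.54 * 50000 / (467 * 100) = 127000 / 46700 ≈ 2.72 m

2.72 m


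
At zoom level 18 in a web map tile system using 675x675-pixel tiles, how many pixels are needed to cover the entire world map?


tiles per axis = 2^18 = 262144
total tiles = 262144^2 = 68719476736
pixels per axis = 262144 * 675 = 176947200
total pixels = 176947200^2 = 31310311587840000

31310311587840000 pixels


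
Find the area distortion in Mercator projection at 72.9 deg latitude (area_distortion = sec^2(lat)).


area_distortion = 1/cos^2(72.9) = 11.566

11.566


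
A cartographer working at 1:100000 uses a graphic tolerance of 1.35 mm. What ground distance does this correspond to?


ground = 1.35 mm * 100000 / 1000 = 135.0 m

135.0 m


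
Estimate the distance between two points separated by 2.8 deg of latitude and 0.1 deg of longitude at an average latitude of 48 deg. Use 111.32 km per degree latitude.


dlat_km = 2.8 * 111.32 = 311.696
dlon_km = 0.1 * 111.32 * cos(48) ≈ 7.449
dist = sqrt(311.696^2 + 7.449^2) ≈ 311.8 km

311.8 km


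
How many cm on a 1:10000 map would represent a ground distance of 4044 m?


map_cm = 4044 * 100 / 10000 = 40.44 cm

40.44 cm


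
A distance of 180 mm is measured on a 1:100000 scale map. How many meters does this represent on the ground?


ground = 180 mm * 100000 / 1000 = 18000.0 m

18000.0 m


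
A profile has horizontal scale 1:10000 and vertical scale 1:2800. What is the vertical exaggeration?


VE = horizontal_scale / vertical_scale = 10000 / 2800 ≈ 3.6

3.6x


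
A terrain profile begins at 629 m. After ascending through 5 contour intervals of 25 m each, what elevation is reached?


elevation = 629 + 5 * 25 = 754 m

754 m


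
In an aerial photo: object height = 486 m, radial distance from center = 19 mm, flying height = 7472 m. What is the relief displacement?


d = h * r / H = 486 * 19 / 7472 = 1.24 mm

1.24 mm


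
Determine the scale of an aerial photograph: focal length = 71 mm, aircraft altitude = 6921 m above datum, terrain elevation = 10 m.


scale = f / (H - h) = 71 mm / 6911 m = 71 / 6911000 = 1:97338

1:97338


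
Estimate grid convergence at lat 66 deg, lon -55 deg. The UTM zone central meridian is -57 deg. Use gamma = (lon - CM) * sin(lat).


gamma = (-55 - -57) * sin(66) = 2 * 0.913545 = 1.827 degrees

1.827 degrees


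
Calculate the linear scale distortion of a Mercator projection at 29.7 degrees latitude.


SF = 1 / cos(29.7) = 1 / 0.868632 = 1.151

1.151


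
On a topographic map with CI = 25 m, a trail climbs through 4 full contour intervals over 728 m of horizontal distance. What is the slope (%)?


elevation change = 4 * 25 = 100 m
slope = 100 / 728 * 100 = 13.7%

13.7%


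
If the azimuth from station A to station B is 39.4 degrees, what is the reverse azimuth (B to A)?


back azimuth = (39.4 + 180) mod 360 = 219.4 degrees

219.4 degrees


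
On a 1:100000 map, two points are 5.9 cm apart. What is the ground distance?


ground = 5.9 cm * 100000 / 100 = 5900.0 m = 5.9 km

5.9 km


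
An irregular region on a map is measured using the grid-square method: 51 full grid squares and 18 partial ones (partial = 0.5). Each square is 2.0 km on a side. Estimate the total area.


effective squares = 51 + 18 * 0.5 = 60.0
area = 60.0 * 4.0 = 240.0 km^2

240.0 km^2


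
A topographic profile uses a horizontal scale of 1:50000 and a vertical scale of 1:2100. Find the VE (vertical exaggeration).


VE = horizontal_scale / vertical_scale = 50000 / 2100 ≈ 23.8

23.8x


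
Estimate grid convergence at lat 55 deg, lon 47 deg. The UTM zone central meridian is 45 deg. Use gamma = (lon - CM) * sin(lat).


gamma = (47 - 45) * sin(55) = 2 * 0.819152 = 1.638 degrees

1.638 degrees


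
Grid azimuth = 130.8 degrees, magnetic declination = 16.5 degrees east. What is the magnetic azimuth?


magnetic azimuth = grid azimuth - declination (east +ve)
mag_az = 130.8 - 16.5 = 114.3 degrees

114.3 degrees


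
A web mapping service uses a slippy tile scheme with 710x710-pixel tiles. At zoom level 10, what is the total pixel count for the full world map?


tiles per axis = 2^10 = 1024
total tiles = 1024^2 = 1048576
pixels per axis = 1024 * 710 = 727040
total pixels = 727040^2 = 528587161600

528587161600 pixels


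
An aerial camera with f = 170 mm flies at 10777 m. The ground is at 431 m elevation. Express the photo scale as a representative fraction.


scale = f / (H - h) = 170 mm / 10346 m = 170 / 10346000 = 1:60859

1:60859


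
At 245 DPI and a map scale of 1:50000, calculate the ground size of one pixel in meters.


pixel_cm = 2.54 / 245 ≈ 0.010367 cm
ground = pixel_cm * 50000 / 100 = 2.54 * 50000 / (245 * 100) = 127000 / 24500 ≈ 5.18 m

5.18 m


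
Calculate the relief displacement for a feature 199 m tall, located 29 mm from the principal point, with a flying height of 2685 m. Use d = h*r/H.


d = h * r / H = 199 * 29 / 2685 = 2.15 mm

2.15 mm


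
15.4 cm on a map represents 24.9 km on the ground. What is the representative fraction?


ground = 24.9 km = 2490000 cm; RF denominator = ground / map = 2490000 / 15.4 ≈ 161688; RF = 1:161688

1:161688


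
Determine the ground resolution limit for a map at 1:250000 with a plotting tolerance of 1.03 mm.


ground = 1.03 mm * 250000 / 1000 = 257.5 m

257.5 m


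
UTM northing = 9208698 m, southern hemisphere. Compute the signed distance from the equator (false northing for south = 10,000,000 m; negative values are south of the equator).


For southern: actual = 9208698 - 10000000 = -791302 m

-791302 m


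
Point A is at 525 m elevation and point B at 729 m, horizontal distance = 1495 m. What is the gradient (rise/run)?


gradient = (729 - 525) / 1495 = 204 / 1495 = 0.1365

0.1365


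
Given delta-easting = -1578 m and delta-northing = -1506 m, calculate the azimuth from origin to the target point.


az = atan2(-1578, -1506) = -133.7 deg
adjusted to 0-360: 226.3 degrees

226.3 degrees


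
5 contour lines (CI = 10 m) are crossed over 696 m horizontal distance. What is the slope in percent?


elevation change = 5 * 10 = 50 m
slope = 50 / 696 * 100 = 7.2%

7.2%


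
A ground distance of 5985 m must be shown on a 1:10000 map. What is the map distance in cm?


map_cm = 5985 * 100 / 10000 = 59.85 cm

59.85 cm


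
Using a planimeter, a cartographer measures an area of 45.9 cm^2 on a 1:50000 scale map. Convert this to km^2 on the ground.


ground_area = 45.9 * (50000/100)^2 = 11475000.0 m^2 = 11.475 km^2

11.475 km^2


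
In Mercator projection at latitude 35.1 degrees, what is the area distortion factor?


area_distortion = 1/cos^2(35.1) = 1.494

1.494


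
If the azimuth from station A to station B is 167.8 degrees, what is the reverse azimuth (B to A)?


back azimuth = (167.8 + 180) mod 360 = 347.8 degrees

347.8 degrees


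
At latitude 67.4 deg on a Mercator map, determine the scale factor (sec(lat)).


SF = 1 / cos(67.4) = 1 / 0.384295 = 2.602

2.602


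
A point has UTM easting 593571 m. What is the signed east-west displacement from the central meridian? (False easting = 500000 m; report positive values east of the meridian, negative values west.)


displacement = 593571 - 500000 = 93571 m

93571 m


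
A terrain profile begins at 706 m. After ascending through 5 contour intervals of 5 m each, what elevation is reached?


elevation = 706 + 5 * 5 = 731 m

731 m


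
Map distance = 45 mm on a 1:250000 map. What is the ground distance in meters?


ground = 45 mm * 250000 / 1000 = 11250.0 m

11250.0 m


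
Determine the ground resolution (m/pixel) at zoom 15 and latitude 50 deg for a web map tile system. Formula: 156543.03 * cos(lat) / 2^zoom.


res = 156543.03 * cos(50) / 2^15 = 156543.03 * 0.64278761 / 32768 = 3.07 m/pixel

3.07 m/pixel


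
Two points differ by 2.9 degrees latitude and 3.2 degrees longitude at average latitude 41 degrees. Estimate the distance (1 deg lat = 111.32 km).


dlat_km = 2.9 * 111.32 = 322.828
dlon_km = 3.2 * 111.32 * cos(41) ≈ 268.846
dist = sqrt(322.828^2 + 268.846^2) ≈ 420.1 km

420.1 km


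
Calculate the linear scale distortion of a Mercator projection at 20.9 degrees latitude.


SF = 1 / cos(20.9) = 1 / 0.934204 = 1.07

1.07


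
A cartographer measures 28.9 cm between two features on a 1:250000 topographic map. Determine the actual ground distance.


ground = 28.9 cm * 250000 / 100 = 72250.0 m = 72.25 km

72.25 km


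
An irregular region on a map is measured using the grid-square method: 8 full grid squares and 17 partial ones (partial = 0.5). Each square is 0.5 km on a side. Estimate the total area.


effective squares = 8 + 17 * 0.5 = 16.5
area = 16.5 * 0.25 = 4.125 km^2

4.125 km^2


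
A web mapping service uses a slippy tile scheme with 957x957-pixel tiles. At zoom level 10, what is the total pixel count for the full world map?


tiles per axis = 2^10 = 1024
total tiles = 1024^2 = 1048576
pixels per axis = 1024 * 957 = 979968
total pixels = 979968^2 = 960337281024

960337281024 pixels


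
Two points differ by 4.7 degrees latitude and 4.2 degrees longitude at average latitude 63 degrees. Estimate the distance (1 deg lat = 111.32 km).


dlat_km = 4.7 * 111.32 = 523.204
dlon_km = 4.2 * 111.32 * cos(63) ≈ 212.261
dist = sqrt(523.204^2 + 212.261^2) ≈ 564.6 km

564.6 km


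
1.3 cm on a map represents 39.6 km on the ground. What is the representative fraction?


ground = 39.6 km = 3960000 cm; RF denominator = ground / map = 3960000 / 1.3 ≈ 3046154; RF = 1:3046154

1:3046154


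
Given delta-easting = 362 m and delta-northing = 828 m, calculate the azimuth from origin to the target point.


az = atan2(362, 828) = 23.6 deg
adjusted to 0-360: 23.6 degrees

23.6 degrees


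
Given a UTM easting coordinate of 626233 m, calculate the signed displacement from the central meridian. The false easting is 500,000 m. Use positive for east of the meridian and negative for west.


displacement = 626233 - 500000 = 126233 m

126233 m


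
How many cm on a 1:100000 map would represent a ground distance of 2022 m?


map_cm = 2022 * 100 / 100000 = 2.022 cm ≈ 2.02 cm

2.02 cm


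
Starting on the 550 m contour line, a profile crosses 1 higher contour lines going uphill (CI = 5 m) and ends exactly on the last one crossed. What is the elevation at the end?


elevation = 550 + 1 * 5 = 555 m

555 m


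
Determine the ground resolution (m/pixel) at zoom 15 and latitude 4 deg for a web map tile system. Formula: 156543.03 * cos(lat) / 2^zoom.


res = 156543.03 * cos(4) / 2^15 = 156543.03 * 0.99756405 / 32768 = 4.77 m/pixel

4.77 m/pixel


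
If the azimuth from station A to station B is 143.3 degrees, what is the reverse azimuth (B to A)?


back azimuth = (143.3 + 180) mod 360 = 323.3 degrees

323.3 degrees


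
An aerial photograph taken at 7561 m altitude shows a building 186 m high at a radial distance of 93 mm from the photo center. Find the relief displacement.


d = h * r / H = 186 * 93 / 7561 = 2.29 mm

2.29 mm


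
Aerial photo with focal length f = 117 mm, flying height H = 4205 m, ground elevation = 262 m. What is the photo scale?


scale = f / (H - h) = 117 mm / 3943 m = 117 / 3943000 = 1:33701

1:33701


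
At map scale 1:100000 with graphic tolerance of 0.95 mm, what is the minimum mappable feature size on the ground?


ground = 0.95 mm * 100000 / 1000 = 95.0 m

95.0 m


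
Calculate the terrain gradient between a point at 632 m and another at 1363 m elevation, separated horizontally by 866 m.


gradient = (1363 - 632) / 866 = 731 / 866 = 0.8441

0.8441


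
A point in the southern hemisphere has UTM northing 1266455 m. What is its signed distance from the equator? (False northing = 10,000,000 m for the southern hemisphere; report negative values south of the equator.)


For southern: actual = 1266455 - 10000000 = -8733545 m

-8733545 m


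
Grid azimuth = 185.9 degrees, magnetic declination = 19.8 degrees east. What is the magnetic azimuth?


magnetic azimuth = grid azimuth - declination (east +ve)
mag_az = 185.9 - 19.8 = 166.1 degrees

166.1 degrees


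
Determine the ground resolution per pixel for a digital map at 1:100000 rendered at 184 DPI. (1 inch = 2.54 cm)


pixel_cm = 2.54 / 184 ≈ 0.013804 cm
ground = pixel_cm * 100000 / 100 = 2.54 * 100000 / (184 * 100) = 254000 / 18400 ≈ 13.8 m

13.8 m


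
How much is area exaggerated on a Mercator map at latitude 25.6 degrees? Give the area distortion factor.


area_distortion = 1/cos^2(25.6) = 1.23

1.23


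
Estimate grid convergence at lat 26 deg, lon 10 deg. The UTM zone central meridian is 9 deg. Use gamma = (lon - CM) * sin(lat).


gamma = (10 - 9) * sin(26) = 1 * 0.438371 = 0.438 degrees

0.438 degrees


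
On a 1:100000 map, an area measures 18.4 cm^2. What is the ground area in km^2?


ground_area = 18.4 * (100000/100)^2 = 18400000.0 m^2 = 18.4 km^2

18.4 km^2


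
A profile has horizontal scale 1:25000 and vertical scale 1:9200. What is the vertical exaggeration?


VE = horizontal_scale / vertical_scale = 25000 / 9200 ≈ 2.7

2.7x


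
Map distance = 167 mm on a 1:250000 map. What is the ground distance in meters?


ground = 167 mm * 250000 / 1000 = 41750.0 m

41750.0 m


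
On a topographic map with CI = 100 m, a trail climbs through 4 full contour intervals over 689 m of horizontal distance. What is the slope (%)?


elevation change = 4 * 100 = 400 m
slope = 400 / 689 * 100 = 58.1%

58.1%


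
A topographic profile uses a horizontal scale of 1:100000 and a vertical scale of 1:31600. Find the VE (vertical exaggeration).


VE = horizontal_scale / vertical_scale = 100000 / 31600 ≈ 3.2

3.2x


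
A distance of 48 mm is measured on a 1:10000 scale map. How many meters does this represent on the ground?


ground = 48 mm * 10000 / 1000 = 480.0 m

480.0 m


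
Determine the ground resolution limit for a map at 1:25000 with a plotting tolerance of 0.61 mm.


ground = 0.61 mm * 25000 / 1000 = 15.25 m

15.25 m


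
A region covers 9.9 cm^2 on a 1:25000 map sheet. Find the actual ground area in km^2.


ground_area = 9.9 * (25000/100)^2 = 618750.0 m^2 = 0.61875 km^2 ≈ 0.619 km^2

0.619 km^2


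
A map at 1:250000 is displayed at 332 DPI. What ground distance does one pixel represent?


pixel_cm = 2.54 / 332 ≈ 0.007651 cm
ground = pixel_cm * 250000 / 100 = 2.54 * 250000 / (332 * 100) = 635000 / 33200 ≈ 19.13 m

19.13 m


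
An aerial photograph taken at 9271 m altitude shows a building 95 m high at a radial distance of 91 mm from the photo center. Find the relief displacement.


d = h * r / H = 95 * 91 / 9271 = 0.93 mm

0.93 mm


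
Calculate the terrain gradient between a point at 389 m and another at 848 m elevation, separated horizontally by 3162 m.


gradient = (848 - 389) / 3162 = 459 / 3162 = 0.1452

0.1452


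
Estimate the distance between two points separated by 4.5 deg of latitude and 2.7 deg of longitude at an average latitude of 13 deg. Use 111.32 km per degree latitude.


dlat_km = 4.5 * 111.32 = 500.94
dlon_km = 2.7 * 111.32 * cos(13) ≈ 292.861
dist = sqrt(500.94^2 + 292.861^2) ≈ 580.3 km

580.3 km


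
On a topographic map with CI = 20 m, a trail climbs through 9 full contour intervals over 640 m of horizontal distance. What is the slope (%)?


elevation change = 9 * 20 = 180 m
slope = 180 / 640 * 100 = 28.1%

28.1%


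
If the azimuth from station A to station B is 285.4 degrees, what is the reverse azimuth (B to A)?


back azimuth = (285.4 + 180) mod 360 = 105.4 degrees

105.4 degrees


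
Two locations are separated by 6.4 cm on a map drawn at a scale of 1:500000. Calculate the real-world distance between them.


ground = 6.4 cm * 500000 / 100 = 32000.0 m = 32.0 km

32.0 km


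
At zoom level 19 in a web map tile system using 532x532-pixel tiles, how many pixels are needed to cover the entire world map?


tiles per axis = 2^19 = 524288
total tiles = 524288^2 = 274877906944
pixels per axis = 524288 * 532 = 278921216
total pixels = 278921216^2 = 77797044734918656

77797044734918656 pixels


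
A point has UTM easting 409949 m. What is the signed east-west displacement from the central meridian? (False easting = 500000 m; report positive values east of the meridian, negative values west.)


displacement = 409949 - 500000 = -90051 m

-90051 m


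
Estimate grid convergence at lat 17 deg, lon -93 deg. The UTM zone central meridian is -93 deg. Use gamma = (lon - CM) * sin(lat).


gamma = (-93 - -93) * sin(17) = 0 * 0.292372 = 0.0 degrees

0.0 degrees


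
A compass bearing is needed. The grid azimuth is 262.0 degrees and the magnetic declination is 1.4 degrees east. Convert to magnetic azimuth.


magnetic azimuth = grid azimuth - declination (east +ve)
mag_az = 262.0 - 1.4 = 260.6 degrees

260.6 degrees


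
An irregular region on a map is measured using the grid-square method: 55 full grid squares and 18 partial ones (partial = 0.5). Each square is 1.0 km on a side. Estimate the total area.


effective squares = 55 + 18 * 0.5 = 64.0
area = 64.0 * 1.0 = 64.0 km^2

64.0 km^2


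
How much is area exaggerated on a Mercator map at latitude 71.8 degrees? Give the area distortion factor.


area_distortion = 1/cos^2(71.8) = 10.251

10.251


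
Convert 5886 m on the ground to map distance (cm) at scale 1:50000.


map_cm = 5886 * 100 / 50000 = 11.772 cm ≈ 11.77 cm

11.77 cm


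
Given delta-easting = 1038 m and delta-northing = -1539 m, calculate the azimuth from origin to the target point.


az = atan2(1038, -1539) = 146.0 deg
adjusted to 0-360: 146.0 degrees

146.0 degrees


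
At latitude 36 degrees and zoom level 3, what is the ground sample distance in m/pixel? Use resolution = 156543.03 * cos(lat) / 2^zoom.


res = 156543.03 * cos(36) / 2^3 = 156543.03 * 0.80901699 / 8 = 15830.75 m/pixel

15830.75 m/pixel


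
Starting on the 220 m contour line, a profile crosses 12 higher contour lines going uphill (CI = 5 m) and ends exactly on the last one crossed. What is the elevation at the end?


elevation = 220 + 12 * 5 = 280 m

280 m


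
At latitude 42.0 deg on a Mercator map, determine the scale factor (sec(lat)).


SF = 1 / cos(42.0) = 1 / 0.743145 = 1.346

1.346


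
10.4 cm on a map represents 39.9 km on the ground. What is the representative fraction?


ground = 39.9 km = 3990000 cm; RF denominator = ground / map = 3990000 / 10.4 ≈ 383654; RF = 1:383654

1:383654


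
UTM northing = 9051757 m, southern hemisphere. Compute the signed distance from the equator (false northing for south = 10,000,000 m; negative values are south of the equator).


For southern: actual = 9051757 - 10000000 = -948243 m

-948243 m


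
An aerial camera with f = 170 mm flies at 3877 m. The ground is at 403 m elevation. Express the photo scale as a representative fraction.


scale = f / (H - h) = 170 mm / 3474 m = 170 / 3474000 = 1:20435

1:20435


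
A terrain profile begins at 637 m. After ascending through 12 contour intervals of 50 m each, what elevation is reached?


elevation = 637 + 12 * 50 = 1237 m

1237 m


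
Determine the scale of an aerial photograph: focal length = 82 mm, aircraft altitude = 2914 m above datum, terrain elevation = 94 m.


scale = f / (H - h) = 82 mm / 2820 m = 82 / 2820000 = 1:34390

1:34390


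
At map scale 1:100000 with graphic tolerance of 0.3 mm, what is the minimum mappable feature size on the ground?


ground = 0.3 mm * 100000 / 1000 = 30.0 m

30.0 m


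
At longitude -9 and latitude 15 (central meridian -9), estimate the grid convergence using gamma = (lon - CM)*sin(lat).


gamma = (-9 - -9) * sin(15) = 0 * 0.258819 = 0.0 degrees

0.0 degrees


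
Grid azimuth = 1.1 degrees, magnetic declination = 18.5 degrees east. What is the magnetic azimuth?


magnetic azimuth = grid azimuth - declination (east +ve)
mag_az = 1.1 - 18.5 = 342.6 degrees

342.6 degrees


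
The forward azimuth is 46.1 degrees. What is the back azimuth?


back azimuth = (46.1 + 180) mod 360 = 226.1 degrees

226.1 degrees


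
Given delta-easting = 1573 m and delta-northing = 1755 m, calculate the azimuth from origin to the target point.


az = atan2(1573, 1755) = 41.9 deg
adjusted to 0-360: 41.9 degrees

41.9 degrees


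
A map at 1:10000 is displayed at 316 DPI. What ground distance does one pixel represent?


pixel_cm = 2.54 / 316 ≈ 0.008038 cm
ground = pixel_cm * 10000 / 100 = 2.54 * 10000 / (316 * 100) = 25400 / 31600 ≈ 0.8 m

0.8 m


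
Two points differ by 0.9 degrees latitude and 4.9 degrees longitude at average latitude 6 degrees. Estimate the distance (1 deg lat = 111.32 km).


dlat_km = 0.9 * 111.32 = 100.188
dlon_km = 4.9 * 111.32 * cos(6) ≈ 542.48
dist = sqrt(100.188^2 + 542.48^2) ≈ 551.7 km

551.7 km


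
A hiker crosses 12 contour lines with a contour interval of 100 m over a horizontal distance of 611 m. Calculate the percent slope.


elevation change = 12 * 100 = 1200 m
slope = 1200 / 611 * 100 = 196.4%

196.4%


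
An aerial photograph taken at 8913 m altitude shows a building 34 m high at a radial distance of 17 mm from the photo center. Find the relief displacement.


d = h * r / H = 34 * 17 / 8913 = 0.06 mm

0.06 mm


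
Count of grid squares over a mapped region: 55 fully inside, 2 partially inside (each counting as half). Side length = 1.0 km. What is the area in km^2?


effective squares = 55 + 2 * 0.5 = 56.0
area = 56.0 * 1.0 = 56.0 km^2

56.0 km^2


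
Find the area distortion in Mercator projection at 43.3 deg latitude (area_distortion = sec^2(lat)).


area_distortion = 1/cos^2(43.3) = 1.888

1.888


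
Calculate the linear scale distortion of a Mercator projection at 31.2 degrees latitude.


SF = 1 / cos(31.2) = 1 / 0.855364 = 1.169

1.169


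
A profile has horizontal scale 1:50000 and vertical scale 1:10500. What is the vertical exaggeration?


VE = horizontal_scale / vertical_scale = 50000 / 10500 ≈ 4.8

4.8x


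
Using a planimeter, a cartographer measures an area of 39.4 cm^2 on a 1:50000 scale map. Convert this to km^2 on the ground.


ground_area = 39.4 * (50000/100)^2 = 9850000.0 m^2 = 9.85 km^2

9.85 km^2


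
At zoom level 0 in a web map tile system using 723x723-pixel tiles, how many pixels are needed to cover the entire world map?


tiles per axis = 2^0 = 1
total tiles = 1^2 = 1
pixels per axis = 1 * 723 = 723
total pixels = 723^2 = 522729

522729 pixels


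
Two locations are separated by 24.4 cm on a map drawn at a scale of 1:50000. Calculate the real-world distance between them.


ground = 24.4 cm * 50000 / 100 = 12200.0 m = 12.2 km

12.2 km


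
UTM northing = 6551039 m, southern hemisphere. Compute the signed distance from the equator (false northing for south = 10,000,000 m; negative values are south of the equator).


For southern: actual = 6551039 - 10000000 = -3448961 m

-3448961 m


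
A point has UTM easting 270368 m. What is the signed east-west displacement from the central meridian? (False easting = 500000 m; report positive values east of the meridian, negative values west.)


displacement = 270368 - 500000 = -229632 m

-229632 m


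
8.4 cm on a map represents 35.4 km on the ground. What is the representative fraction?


ground = 35.4 km = 3540000 cm; RF denominator = ground / map = 3540000 / 8.4 ≈ 421429; RF = 1:421429

1:421429


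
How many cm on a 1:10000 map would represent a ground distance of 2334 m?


map_cm = 2334 * 100 / 10000 = 23.34 cm

23.34 cm


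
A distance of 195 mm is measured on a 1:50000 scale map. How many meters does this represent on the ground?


ground = 195 mm * 50000 / 1000 = 9750.0 m

9750.0 m


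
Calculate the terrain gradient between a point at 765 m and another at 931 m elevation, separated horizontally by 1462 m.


gradient = (931 - 765) / 1462 = 166 / 1462 = 0.1135

0.1135


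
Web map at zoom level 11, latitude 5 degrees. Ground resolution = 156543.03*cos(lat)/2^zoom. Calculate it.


res = 156543.03 * cos(5) / 2^11 = 156543.03 * 0.9961947 / 2048 = 76.15 m/pixel

76.15 m/pixel


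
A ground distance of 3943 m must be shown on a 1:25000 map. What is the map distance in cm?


map_cm = 3943 * 100 / 25000 = 15.772 cm ≈ 15.77 cm

15.77 cm


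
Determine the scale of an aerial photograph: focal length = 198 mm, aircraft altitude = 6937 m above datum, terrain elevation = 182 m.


scale = f / (H - h) = 198 mm / 6755 m = 198 / 6755000 = 1:34116

1:34116


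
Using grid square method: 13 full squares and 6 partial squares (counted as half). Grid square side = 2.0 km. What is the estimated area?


effective squares = 13 + 6 * 0.5 = 16.0
area = 16.0 * 4.0 = 64.0 km^2

64.0 km^2


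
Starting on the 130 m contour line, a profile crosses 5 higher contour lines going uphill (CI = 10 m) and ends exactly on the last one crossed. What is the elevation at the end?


elevation = 130 + 5 * 10 = 180 m

180 m


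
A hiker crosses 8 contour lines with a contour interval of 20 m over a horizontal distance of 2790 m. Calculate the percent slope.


elevation change = 8 * 20 = 160 m
slope = 160 / 2790 * 100 = 5.7%

5.7%


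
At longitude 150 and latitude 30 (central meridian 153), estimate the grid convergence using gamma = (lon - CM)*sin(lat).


gamma = (150 - 153) * sin(30) = -3 * 0.5 = -1.5 degrees

-1.5 degrees


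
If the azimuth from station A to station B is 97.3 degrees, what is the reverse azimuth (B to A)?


back azimuth = (97.3 + 180) mod 360 = 277.3 degrees

277.3 degrees


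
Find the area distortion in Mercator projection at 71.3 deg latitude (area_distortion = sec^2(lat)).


area_distortion = 1/cos^2(71.3) = 9.728

9.728


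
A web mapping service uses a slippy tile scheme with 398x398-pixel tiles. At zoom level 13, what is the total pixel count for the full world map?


tiles per axis = 2^13 = 8192
total tiles = 8192^2 = 67108864
pixels per axis = 8192 * 398 = 3260416
total pixels = 3260416^2 = 10630312493056

10630312493056 pixels


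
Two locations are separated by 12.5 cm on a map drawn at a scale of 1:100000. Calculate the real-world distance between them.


ground = 12.5 cm * 100000 / 100 = 12500.0 m = 12.5 km

12.5 km
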